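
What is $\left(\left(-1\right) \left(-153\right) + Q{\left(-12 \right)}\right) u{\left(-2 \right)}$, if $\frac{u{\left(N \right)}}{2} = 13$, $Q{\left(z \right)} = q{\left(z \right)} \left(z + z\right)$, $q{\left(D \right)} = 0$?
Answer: $3978$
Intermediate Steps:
$Q{\left(z \right)} = 0$ ($Q{\left(z \right)} = 0 \left(z + z\right) = 0 \cdot 2 z = 0$)
$u{\left(N \right)} = 26$ ($u{\left(N \right)} = 2 \cdot 13 = 26$)
$\left(\left(-1\right) \left(-153\right) + Q{\left(-12 \right)}\right) u{\left(-2 \right)} = \left(\left(-1\right) \left(-153\right) + 0\right) 26 = \left(153 + 0\right) 26 = 153 \cdot 26 = 3978$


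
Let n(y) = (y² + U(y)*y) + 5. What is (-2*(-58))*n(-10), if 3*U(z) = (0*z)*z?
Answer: 12180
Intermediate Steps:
U(z) = 0 (U(z) = ((0*z)*z)/3 = (0*z)/3 = (⅓)*0 = 0)
n(y) = 5 + y² (n(y) = (y² + 0*y) + 5 = (y² + 0) + 5 = y² + 5 = 5 + y²)
(-2*(-58))*n(-10) = (-2*(-58))*(5 + (-10)²) = 116*(5 + 100) = 116*105 = 12180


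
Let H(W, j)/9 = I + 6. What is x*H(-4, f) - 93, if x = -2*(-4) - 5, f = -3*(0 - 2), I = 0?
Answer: 69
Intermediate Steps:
f = 6 (f = -3*(-2) = 6)
H(W, j) = 54 (H(W, j) = 9*(0 + 6) = 9*6 = 54)
x = 3 (x = 8 - 5 = 3)
x*H(-4, f) - 93 = 3*54 - 93 = 162 - 93 = 69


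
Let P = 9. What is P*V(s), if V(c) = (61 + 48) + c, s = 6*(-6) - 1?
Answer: 648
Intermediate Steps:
s = -37 (s = -36 - 1 = -37)
V(c) = 109 + c
P*V(s) = 9*(109 - 37) = 9*72 = 648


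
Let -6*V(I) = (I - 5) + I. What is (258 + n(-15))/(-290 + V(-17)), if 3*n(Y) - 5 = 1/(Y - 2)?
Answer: -8828/9639 ≈ -0.91586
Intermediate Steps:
n(Y) = 5/3 + 1/(3*(-2 + Y)) (n(Y) = 5/3 + 1/(3*(Y - 2)) = 5/3 + 1/(3*(-2 + Y)))
V(I) = ⅚ - I/3 (V(I) = -((I - 5) + I)/6 = -((-5 + I) + I)/6 = -(-5 + 2*I)/6 = ⅚ - I/3)
(258 + n(-15))/(-290 + V(-17)) = (258 + (-9 + 5*(-15))/(3*(-2 - 15)))/(-290 + (⅚ - ⅓*(-17))) = (258 + (⅓)*(-9 - 75)/(-17))/(-290 + (⅚ + 17/3)) = (258 + (⅓)*(-1/17)*(-84))/(-290 + 13/2) = (258 + 28/17)/(-567/2) = (4414/17)*(-2/567) = -8828/9639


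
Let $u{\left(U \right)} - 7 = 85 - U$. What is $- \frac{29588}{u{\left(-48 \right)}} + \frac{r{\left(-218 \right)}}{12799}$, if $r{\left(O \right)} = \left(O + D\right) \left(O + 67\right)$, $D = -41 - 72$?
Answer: $- \frac{92924868}{447965} \approx -207.44$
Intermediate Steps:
$D = -113$ ($D = -41 - 72 = -113$)
$u{\left(U \right)} = 92 - U$ ($u{\left(U \right)} = 7 - \left(-85 + U\right) = 92 - U$)
$r{\left(O \right)} = \left(-113 + O\right) \left(67 + O\right)$ ($r{\left(O \right)} = \left(O - 113\right) \left(O + 67\right) = \left(-113 + O\right) \left(67 + O\right)$)
$- \frac{29588}{u{\left(-48 \right)}} + \frac{r{\left(-218 \right)}}{12799} = - \frac{29588}{92 - -48} + \frac{-7571 + \left(-218\right)^{2} - -10028}{12799} = - \frac{29588}{92 + 48} + \left(-7571 + 47524 + 10028\right) \frac{1}{12799} = - \frac{29588}{140} + 49981 \cdot \frac{1}{12799} = \left(-29588\right) \frac{1}{140} + \frac{49981}{12799} = - \frac{7397}{35} + \frac{49981}{12799} = - \frac{92924868}{447965}$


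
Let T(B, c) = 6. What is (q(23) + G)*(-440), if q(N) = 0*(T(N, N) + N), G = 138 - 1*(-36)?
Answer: -76560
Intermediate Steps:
G = 174 (G = 138 + 36 = 174)
q(N) = 0 (q(N) = 0*(6 + N) = 0)
(q(23) + G)*(-440) = (0 + 174)*(-440) = 174*(-440) = -76560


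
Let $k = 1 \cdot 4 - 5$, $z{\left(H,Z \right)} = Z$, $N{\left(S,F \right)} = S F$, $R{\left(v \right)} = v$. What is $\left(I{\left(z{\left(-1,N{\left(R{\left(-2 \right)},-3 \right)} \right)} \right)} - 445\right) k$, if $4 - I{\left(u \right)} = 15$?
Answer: $456$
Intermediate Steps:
$N{\left(S,F \right)} = F S$
$I{\left(u \right)} = -11$ ($I{\left(u \right)} = 4 - 15 = -11$)
$k = -1$ ($k = 4 - 5 = -1$)
$\left(I{\left(z{\left(-1,N{\left(R{\left(-2 \right)},-3 \right)} \right)} \right)} - 445\right) k = \left(-11 - 445\right) \left(-1\right) = \left(-456\right) \left(-1\right) = 456$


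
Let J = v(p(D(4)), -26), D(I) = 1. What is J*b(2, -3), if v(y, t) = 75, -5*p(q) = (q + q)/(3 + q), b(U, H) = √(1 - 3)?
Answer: 75*I*√2 ≈ 106.07*I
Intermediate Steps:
b(U, H) = I*√2 (b(U, H) = √(-2) = I*√2)
p(q) = -2*q/(5*(3 + q)) (p(q) = -(q + q)/(5*(3 + q)) = -2*q/(5*(3 + q)))
J = 75
J*b(2, -3) = 75*(I*√2) = 75*I*√2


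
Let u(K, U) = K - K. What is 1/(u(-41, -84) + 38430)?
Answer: 1/38430 ≈ 2.6021e-5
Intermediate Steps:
u(K, U) = 0
1/(u(-41, -84) + 38430) = 1/(0 + 38430) = 1/38430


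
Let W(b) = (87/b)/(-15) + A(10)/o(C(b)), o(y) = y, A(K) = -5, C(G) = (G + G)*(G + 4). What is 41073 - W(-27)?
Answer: 255062021/6210 ≈ 41073.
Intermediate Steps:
C(G) = 2*G*(4 + G) (C(G) = (2*G)*(4 + G) = 2*G*(4 + G))
W(b) = -29/(5*b) - 5/(2*b*(4 + b)) (W(b) = (87/b)/(-15) - 5*1/(2*b*(4 + b)) = (87/b)*(-1/15) - 5/(2*b*(4 + b)) = -29/(5*b) - 5/(2*b*(4 + b)))
41073 - W(-27) = 41073 - (-257 - 58*(-27))/(10*(-27)*(4 - 27)) = 41073 - (-1)*(-257 + 1566)/(10*27*(-23)) = 41073 - (-1)*(-1)*1309/(10*27*23) = 41073 - 1*1309/6210 = 41073 - 1309/6210 = 255062021/6210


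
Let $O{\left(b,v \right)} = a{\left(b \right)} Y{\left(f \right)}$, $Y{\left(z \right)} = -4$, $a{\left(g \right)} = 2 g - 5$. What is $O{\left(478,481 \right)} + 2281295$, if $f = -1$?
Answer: $2277491$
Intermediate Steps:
$a{\left(g \right)} = -5 + 2 g$
$O{\left(b,v \right)} = 20 - 8 b$ ($O{\left(b,v \right)} = \left(-5 + 2 b\right) \left(-4\right) = 20 - 8 b$)
$O{\left(478,481 \right)} + 2281295 = \left(20 - 3824\right) + 2281295 = -3804 + 2281295 = 2277491$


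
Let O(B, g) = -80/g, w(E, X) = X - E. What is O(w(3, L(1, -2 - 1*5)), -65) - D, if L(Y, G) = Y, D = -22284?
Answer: 289708/13 ≈ 22285.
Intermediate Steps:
O(B, g) = -80/g
O(w(3, L(1, -2 - 1*5)), -65) - D = -80/(-65) - 1*(-22284) = -80*(-1/65) + 22284 = 16/13 + 22284 = 289708/13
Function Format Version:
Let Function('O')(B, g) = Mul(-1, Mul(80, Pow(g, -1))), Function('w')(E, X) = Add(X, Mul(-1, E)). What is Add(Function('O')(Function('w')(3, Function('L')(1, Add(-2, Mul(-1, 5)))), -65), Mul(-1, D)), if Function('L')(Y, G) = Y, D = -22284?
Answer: Rational(289708, 13) ≈ 22285.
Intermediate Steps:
Function('O')(B, g) = Mul(-80, Pow(g, -1))
Add(Function('O')(Function('w')(3, Function('L')(1, Add(-2, Mul(-1, 5)))), -65), Mul(-1, D)) = Add(Mul(-80, Pow(-65, -1)), Mul(-1, -22284)) = Add(Mul(-80, Rational(-1, 65)), 22284) = Add(Rational(16, 13), 22284) = Rational(289708, 13)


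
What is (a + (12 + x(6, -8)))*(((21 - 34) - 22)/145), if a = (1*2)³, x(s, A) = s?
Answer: -182/29 ≈ -6.2759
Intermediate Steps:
a = 8 (a = 2³ = 8)
(a + (12 + x(6, -8)))*(((21 - 34) - 22)/145) = (8 + (12 + 6))*(((21 - 34) - 22)/145) = (8 + 18)*((-13 - 22)*(1/145)) = 26*(-35*1/145) = 26*(-7/29) = -182/29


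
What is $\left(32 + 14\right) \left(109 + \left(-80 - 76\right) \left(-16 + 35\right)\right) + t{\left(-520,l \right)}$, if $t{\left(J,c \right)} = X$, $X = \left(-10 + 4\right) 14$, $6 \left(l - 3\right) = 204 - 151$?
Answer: $-131414$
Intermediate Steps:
$l = \frac{71}{6}$ ($l = 3 + \frac{204 - 151}{6} = 3 + \frac{1}{6} \cdot 53 = 3 + \frac{53}{6} = \frac{71}{6} \approx 11.833$)
$X = -84$ ($X = \left(-6\right) 14 = -84$)
$t{\left(J,c \right)} = -84$
$\left(32 + 14\right) \left(109 + \left(-80 - 76\right) \left(-16 + 35\right)\right) + t{\left(-520,l \right)} = \left(32 + 14\right) \left(109 + \left(-80 - 76\right) \left(-16 + 35\right)\right) - 84 = 46 \left(109 - 2964\right) - 84 = 46 \left(-2855\right) - 84 = -131330 - 84 = -131414$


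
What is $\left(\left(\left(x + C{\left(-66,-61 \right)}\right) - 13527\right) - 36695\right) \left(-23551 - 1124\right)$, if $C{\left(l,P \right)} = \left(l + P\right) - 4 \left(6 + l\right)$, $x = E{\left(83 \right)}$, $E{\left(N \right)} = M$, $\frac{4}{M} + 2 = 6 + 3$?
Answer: $1236425475$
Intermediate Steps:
$M = \frac{4}{7}$ ($M = \frac{4}{-2 + \left(6 + 3\right)} = \frac{4}{-2 + 9} = \frac{4}{7} \approx 0.57143$)
$E{\left(N \right)} = \frac{4}{7}$
$x = \frac{4}{7} \approx 0.57143$
$C{\left(l,P \right)} = -24 + P - 3 l$ ($C{\left(l,P \right)} = \left(P + l\right) - \left(24 + 4 l\right) = -24 + P - 3 l$)
$\left(\left(\left(x + C{\left(-66,-61 \right)}\right) - 13527\right) - 36695\right) \left(-23551 - 1124\right) = \left(\left(\left(\frac{4}{7} - -113\right) - 13527\right) - 36695\right) \left(-23551 - 1124\right) = \left(\left(\left(\frac{4}{7} - -113\right) - 13527\right) - 36695\right) \left(-24675\right) = \left(\left(\left(\frac{4}{7} + 113\right) - 13527\right) - 36695\right) \left(-24675\right) = \left(\left(\frac{795}{7} - 13527\right) - 36695\right) \left(-24675\right) = \left(- \frac{93894}{7} - 36695\right) \left(-24675\right) = \left(- \frac{350759}{7}\right) \left(-24675\right) = 1236425475$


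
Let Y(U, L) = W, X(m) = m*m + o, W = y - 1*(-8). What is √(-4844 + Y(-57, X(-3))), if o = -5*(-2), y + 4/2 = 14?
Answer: 6*I*√134 ≈ 69.455*I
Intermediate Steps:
y = 12 (y = -2 + 14 = 12)
o = 10
W = 20 (W = 12 - 1*(-8) = 12 + 8 = 20)
X(m) = 10 + m² (X(m) = m*m + 10 = m² + 10 = 10 + m²)
Y(U, L) = 20
√(-4844 + Y(-57, X(-3))) = √(-4844 + 20) = √(-4824) = 6*I*√134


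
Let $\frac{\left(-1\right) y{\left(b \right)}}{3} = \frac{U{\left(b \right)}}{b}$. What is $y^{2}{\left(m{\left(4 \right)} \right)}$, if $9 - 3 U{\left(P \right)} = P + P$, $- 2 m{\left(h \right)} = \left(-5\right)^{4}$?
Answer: $\frac{1607824}{390625} \approx 4.116$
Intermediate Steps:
$m{\left(h \right)} = - \frac{625}{2}$ ($m{\left(h \right)} = - \frac{\left(-5\right)^{4}}{2} = \left(- \frac{1}{2}\right) 625 = - \frac{625}{2}$)
$U{\left(P \right)} = 3 - \frac{2 P}{3}$ ($U{\left(P \right)} = 3 - \frac{P + P}{3} = 3 - \frac{2 P}{3}$)
$y{\left(b \right)} = - \frac{3 \left(3 - \frac{2 b}{3}\right)}{b}$ ($y{\left(b \right)} = - 3 \frac{3 - \frac{2 b}{3}}{b} = - \frac{3 \left(3 - \frac{2 b}{3}\right)}{b}$)
$y^{2}{\left(m{\left(4 \right)} \right)} = \left(2 - \frac{9}{- \frac{625}{2}}\right)^{2} = \left(2 - - \frac{18}{625}\right)^{2} = \left(2 + \frac{18}{625}\right)^{2} = \left(\frac{1268}{625}\right)^{2} = \frac{1607824}{390625}$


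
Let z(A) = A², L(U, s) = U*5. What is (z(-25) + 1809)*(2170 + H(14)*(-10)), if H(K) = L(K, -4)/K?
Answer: 5160080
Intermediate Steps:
L(U, s) = 5*U
H(K) = 5 (H(K) = (5*K)/K = 5)
(z(-25) + 1809)*(2170 + H(14)*(-10)) = ((-25)² + 1809)*(2170 + 5*(-10)) = (625 + 1809)*(2170 - 50) = 2434*2120 = 5160080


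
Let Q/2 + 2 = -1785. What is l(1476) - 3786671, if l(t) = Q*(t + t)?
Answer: -14337119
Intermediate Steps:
Q = -3574 (Q = -4 + 2*(-1785) = -4 - 3570 = -3574)
l(t) = -7148*t (l(t) = -3574*(t + t) = -7148*t)
l(1476) - 3786671 = -7148*1476 - 3786671 = -10550448 - 3786671 = -14337119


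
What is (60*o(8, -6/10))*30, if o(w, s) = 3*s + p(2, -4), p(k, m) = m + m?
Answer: -17640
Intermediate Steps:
p(k, m) = 2*m
o(w, s) = -8 + 3*s (o(w, s) = 3*s + 2*(-4) = 3*s - 8 = -8 + 3*s)
(60*o(8, -6/10))*30 = (60*(-8 + 3*(-6/10)))*30 = (60*(-8 + 3*(-6*⅒)))*30 = (60*(-8 + 3*(-⅗)))*30 = (60*(-8 - 9/5))*30 = (60*(-49/5))*30 = -588*30 = -17640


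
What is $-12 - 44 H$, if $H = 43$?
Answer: $-1904$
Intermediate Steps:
$-12 - 44 H = -12 - 1892 = -1904$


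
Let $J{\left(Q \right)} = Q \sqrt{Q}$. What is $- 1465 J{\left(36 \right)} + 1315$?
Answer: $-315125$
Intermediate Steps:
$J{\left(Q \right)} = Q^{\frac{3}{2}}$
$- 1465 J{\left(36 \right)} + 1315 = - 1465 \cdot 36^{\frac{3}{2}} + 1315 = \left(-1465\right) 216 + 1315 = -316440 + 1315 = -315125$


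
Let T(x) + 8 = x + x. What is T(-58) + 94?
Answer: -30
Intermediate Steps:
T(x) = -8 + 2*x (T(x) = -8 + (x + x) = -8 + 2*x)
T(-58) + 94 = (-8 + 2*(-58)) + 94 = (-8 - 116) + 94 = -124 + 94 = -30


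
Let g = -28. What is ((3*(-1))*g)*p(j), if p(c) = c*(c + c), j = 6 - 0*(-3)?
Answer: 6048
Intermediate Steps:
j = 6 (j = 6 - 1*0 = 6 + 0 = 6)
p(c) = 2*c² (p(c) = c*(2*c) = 2*c²)
((3*(-1))*g)*p(j) = ((3*(-1))*(-28))*(2*6²) = (-3*(-28))*(2*36) = 84*72 = 6048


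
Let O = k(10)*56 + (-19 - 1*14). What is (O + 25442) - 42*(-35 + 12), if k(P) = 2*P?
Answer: 27495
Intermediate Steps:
O = 1087 (O = (2*10)*56 + (-19 - 1*14) = 20*56 + (-19 - 14) = 1120 - 33 = 1087)
(O + 25442) - 42*(-35 + 12) = (1087 + 25442) - 42*(-35 + 12) = 26529 - 42*(-23) = 26529 + 966 = 27495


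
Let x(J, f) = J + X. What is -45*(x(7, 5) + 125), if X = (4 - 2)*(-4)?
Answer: -5580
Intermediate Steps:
X = -8 (X = 2*(-4) = -8)
x(J, f) = -8 + J (x(J, f) = J - 8 = -8 + J)
-45*(x(7, 5) + 125) = -45*((-8 + 7) + 125) = -45*(-1 + 125) = -45*124 = -5580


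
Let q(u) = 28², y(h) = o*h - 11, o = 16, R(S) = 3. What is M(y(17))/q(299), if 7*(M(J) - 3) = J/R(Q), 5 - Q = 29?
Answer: 27/1372 ≈ 0.019679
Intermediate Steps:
Q = -24 (Q = 5 - 1*29 = 5 - 29 = -24)
y(h) = -11 + 16*h (y(h) = 16*h - 11 = -11 + 16*h)
q(u) = 784
M(J) = 3 + J/21 (M(J) = 3 + (J/3)/7 = 3 + J/21)
M(y(17))/q(299) = (3 + (-11 + 16*17)/21)/784 = (3 + (-11 + 272)/21)*(1/784) = (3 + (1/21)*261)*(1/784) = (3 + 87/7)*(1/784) = (108/7)*(1/784) = 27/1372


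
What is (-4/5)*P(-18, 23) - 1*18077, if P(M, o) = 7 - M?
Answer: -18097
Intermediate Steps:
(-4/5)*P(-18, 23) - 1*18077 = (-4/5)*(7 - 1*(-18)) - 1*18077 = (-4/5)*(7 + 18) - 18077 = -4*⅕*25 - 18077 = -⅘*25 - 18077 = -20 - 18077 = -18097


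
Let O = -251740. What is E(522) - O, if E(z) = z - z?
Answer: 251740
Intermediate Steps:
E(z) = 0
E(522) - O = 0 - 1*(-251740) = 0 + 251740 = 251740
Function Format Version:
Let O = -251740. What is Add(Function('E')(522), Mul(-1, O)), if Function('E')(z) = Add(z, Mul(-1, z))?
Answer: 251740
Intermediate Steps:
Function('E')(z) = 0
Add(Function('E')(522), Mul(-1, O)) = Add(0, Mul(-1, -251740)) = Add(0, 251740) = 251740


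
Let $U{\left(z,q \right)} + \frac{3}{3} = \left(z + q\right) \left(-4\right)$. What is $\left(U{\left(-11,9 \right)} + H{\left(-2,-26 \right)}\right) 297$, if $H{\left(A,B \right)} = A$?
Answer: $1485$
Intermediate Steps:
$U{\left(z,q \right)} = -1 - 4 q - 4 z$ ($U{\left(z,q \right)} = -1 + \left(z + q\right) \left(-4\right) = -1 + \left(q + z\right) \left(-4\right) = -1 - \left(4 q + 4 z\right) = -1 - 4 q - 4 z$)
$\left(U{\left(-11,9 \right)} + H{\left(-2,-26 \right)}\right) 297 = \left(\left(-1 - 36 - -44\right) - 2\right) 297 = \left(\left(-1 - 36 + 44\right) - 2\right) 297 = \left(7 - 2\right) 297 = 5 \cdot 297 = 1485$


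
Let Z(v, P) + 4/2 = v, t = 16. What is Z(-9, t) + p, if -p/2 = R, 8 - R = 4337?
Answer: 8647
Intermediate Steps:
Z(v, P) = -2 + v
R = -4329 (R = 8 - 1*4337 = 8 - 4337 = -4329)
p = 8658 (p = -2*(-4329) = 8658)
Z(-9, t) + p = (-2 - 9) + 8658 = -11 + 8658 = 8647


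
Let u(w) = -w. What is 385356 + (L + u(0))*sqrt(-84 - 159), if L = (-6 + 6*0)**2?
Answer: 385356 + 324*I*sqrt(3) ≈ 3.8536e+5 + 561.18*I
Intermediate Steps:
L = 36 (L = (-6 + 0)**2 = (-6)**2 = 36)
385356 + (L + u(0))*sqrt(-84 - 159) = 385356 + (36 - 1*0)*sqrt(-84 - 159) = 385356 + (36 + 0)*sqrt(-243) = 385356 + 36*(9*I*sqrt(3)) = 385356 + 324*I*sqrt(3)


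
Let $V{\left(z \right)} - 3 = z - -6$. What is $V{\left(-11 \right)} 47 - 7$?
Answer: $-101$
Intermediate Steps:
$V{\left(z \right)} = 9 + z$ ($V{\left(z \right)} = 3 + \left(z - -6\right) = 3 + \left(z + 6\right) = 3 + \left(6 + z\right) = 9 + z$)
$V{\left(-11 \right)} 47 - 7 = \left(9 - 11\right) 47 - 7 = \left(-2\right) 47 - 7 = -94 - 7 = -101$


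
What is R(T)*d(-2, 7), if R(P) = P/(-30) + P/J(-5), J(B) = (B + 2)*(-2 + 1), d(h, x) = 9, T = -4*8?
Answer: -432/5 ≈ -86.400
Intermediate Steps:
T = -32
J(B) = -2 - B (J(B) = (2 + B)*(-1) = -2 - B)
R(P) = 3*P/10 (R(P) = P/(-30) + P/(-2 - 1*(-5)) = P*(-1/30) + P/(-2 + 5) = -P/30 + P/3 = 3*P/10)
R(T)*d(-2, 7) = ((3/10)*(-32))*9 = -48/5*9 = -432/5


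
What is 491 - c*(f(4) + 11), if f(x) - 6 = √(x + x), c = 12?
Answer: 287 - 24*√2 ≈ 253.06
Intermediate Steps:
f(x) = 6 + √2*√x (f(x) = 6 + √(x + x) = 6 + √(2*x) = 6 + √2*√x)
491 - c*(f(4) + 11) = 491 - 12*((6 + √2*√4) + 11) = 491 - 12*((6 + √2*2) + 11) = 491 - 12*((6 + 2*√2) + 11) = 491 - 12*(17 + 2*√2) = 491 - (204 + 24*√2) = 491 + (-204 - 24*√2) = 287 - 24*√2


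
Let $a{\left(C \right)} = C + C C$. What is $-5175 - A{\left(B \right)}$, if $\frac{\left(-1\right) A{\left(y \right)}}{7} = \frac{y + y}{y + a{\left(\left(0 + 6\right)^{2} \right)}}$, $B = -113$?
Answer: $- \frac{6309907}{1219} \approx -5176.3$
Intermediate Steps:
$a{\left(C \right)} = C + C^{2}$
$A{\left(y \right)} = - \frac{14 y}{1332 + y}$ ($A{\left(y \right)} = - 7 \frac{y + y}{y + \left(0 + 6\right)^{2} \left(1 + \left(0 + 6\right)^{2}\right)} = - 7 \frac{2 y}{y + 6^{2} \left(1 + 6^{2}\right)} = - 7 \frac{2 y}{y + 36 \left(1 + 36\right)} = - 7 \frac{2 y}{y + 36 \cdot 37} = - 7 \frac{2 y}{y + 1332} = - 7 \frac{2 y}{1332 + y} = - \frac{14 y}{1332 + y}$)
$-5175 - A{\left(B \right)} = -5175 - \left(-14\right) \left(-113\right) \frac{1}{1332 - 113} = -5175 - \left(-14\right) \left(-113\right) \frac{1}{1219} = -5175 - \frac{1582}{1219} = - \frac{6309907}{1219}$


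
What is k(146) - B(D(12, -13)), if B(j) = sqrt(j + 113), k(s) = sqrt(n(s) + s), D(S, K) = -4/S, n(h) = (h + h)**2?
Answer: 3*sqrt(9490) - 13*sqrt(6)/3 ≈ 281.64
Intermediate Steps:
n(h) = 4*h**2 (n(h) = (2*h)**2 = 4*h**2)
k(s) = sqrt(s + 4*s**2) (k(s) = sqrt(4*s**2 + s) = sqrt(s + 4*s**2))
B(j) = sqrt(113 + j)
k(146) - B(D(12, -13)) = sqrt(146*(1 + 4*146)) - sqrt(113 - 4/12) = sqrt(146*(1 + 584)) - sqrt(113 - 4*1/12) = sqrt(146*585) - sqrt(113 - 1/3) = sqrt(85410) - sqrt(338/3) = 3*sqrt(9490) - 13*sqrt(6)/3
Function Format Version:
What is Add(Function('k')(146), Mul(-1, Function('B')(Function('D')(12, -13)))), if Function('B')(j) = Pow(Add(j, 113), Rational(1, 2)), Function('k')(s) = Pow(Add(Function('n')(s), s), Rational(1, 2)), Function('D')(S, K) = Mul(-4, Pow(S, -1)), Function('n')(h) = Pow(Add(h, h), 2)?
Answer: Add(Mul(3, Pow(9490, Rational(1, 2))), Mul(Rational(-13, 3), Pow(6, Rational(1, 2)))) ≈ 281.64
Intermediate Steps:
Function('n')(h) = Mul(4, Pow(h, 2)) (Function('n')(h) = Pow(Mul(2, h), 2) = Mul(4, Pow(h, 2)))
Function('k')(s) = Pow(Add(s, Mul(4, Pow(s, 2))), Rational(1, 2)) (Function('k')(s) = Pow(Add(Mul(4, Pow(s, 2)), s), Rational(1, 2)) = Pow(Add(s, Mul(4, Pow(s, 2))), Rational(1, 2)))
Function('B')(j) = Pow(Add(113, j), Rational(1, 2))
Add(Function('k')(146), Mul(-1, Function('B')(Function('D')(12, -13)))) = Add(Pow(Mul(146, Add(1, Mul(4, 146))), Rational(1, 2)), Mul(-1, Pow(Add(113, Mul(-4, Pow(12, -1))), Rational(1, 2)))) = Add(Pow(Mul(146, Add(1, 584)), Rational(1, 2)), Mul(-1, Pow(Add(113, Mul(-4, Rational(1, 12))), Rational(1, 2)))) = Add(Pow(Mul(146, 585), Rational(1, 2)), Mul(-1, Pow(Add(113, Rational(-1, 3)), Rational(1, 2)))) = Add(Pow(85410, Rational(1, 2)), Mul(-1, Pow(Rational(338, 3), Rational(1, 2)))) = Add(Mul(3, Pow(9490, Rational(1, 2))), Mul(-1, Mul(Rational(13, 3), Pow(6, Rational(1, 2))))) = Add(Mul(3, Pow(9490, Rational(1, 2))), Mul(Rational(-13, 3), Pow(6, Rational(1, 2))))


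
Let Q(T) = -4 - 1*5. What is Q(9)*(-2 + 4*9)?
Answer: -306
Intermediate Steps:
Q(T) = -9 (Q(T) = -4 - 5 = -9)
Q(9)*(-2 + 4*9) = -9*(-2 + 4*9) = -9*(-2 + 36) = -9*34 = -306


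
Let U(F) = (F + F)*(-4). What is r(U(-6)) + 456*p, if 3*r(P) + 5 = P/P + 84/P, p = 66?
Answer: 120381/4 ≈ 30095.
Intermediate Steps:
U(F) = -8*F (U(F) = (2*F)*(-4) = -8*F)
r(P) = -4/3 + 28/P (r(P) = -5/3 + (P/P + 84/P)/3 = -5/3 + (1 + 84/P)/3 = -5/3 + (⅓ + 28/P) = -4/3 + 28/P)
r(U(-6)) + 456*p = (-4/3 + 28/((-8*(-6)))) + 456*66 = (-4/3 + 28/48) + 30096 = (-4/3 + 28*(1/48)) + 30096 = (-4/3 + 7/12) + 30096 = -¾ + 30096 = 120381/4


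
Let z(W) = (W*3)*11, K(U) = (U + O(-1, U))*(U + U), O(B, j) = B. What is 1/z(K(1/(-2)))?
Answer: 2/99 ≈ 0.020202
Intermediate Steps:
K(U) = 2*U*(-1 + U) (K(U) = (U - 1)*(U + U) = (-1 + U)*(2*U) = 2*U*(-1 + U))
z(W) = 33*W (z(W) = (3*W)*11 = 33*W)
1/z(K(1/(-2))) = 1/(33*(2*(-1 + 1/(-2))/(-2))) = 1/(33*(2*(-½)*(-1 - ½))) = 1/(33*(2*(-½)*(-3/2))) = 1/(33*(3/2)) = 1/(99/2) = 2/99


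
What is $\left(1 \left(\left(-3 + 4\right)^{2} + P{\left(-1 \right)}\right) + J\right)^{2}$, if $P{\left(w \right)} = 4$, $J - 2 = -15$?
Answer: $64$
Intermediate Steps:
$J = -13$ ($J = 2 - 15 = -13$)
$\left(1 \left(\left(-3 + 4\right)^{2} + P{\left(-1 \right)}\right) + J\right)^{2} = \left(1 \left(\left(-3 + 4\right)^{2} + 4\right) - 13\right)^{2} = \left(1 \left(1^{2} + 4\right) - 13\right)^{2} = \left(1 \left(1 + 4\right) - 13\right)^{2} = \left(1 \cdot 5 - 13\right)^{2} = \left(5 - 13\right)^{2} = \left(-8\right)^{2} = 64$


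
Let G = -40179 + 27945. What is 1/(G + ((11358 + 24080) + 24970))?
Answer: 1/48174 ≈ 2.0758e-5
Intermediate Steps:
G = -12234
1/(G + ((11358 + 24080) + 24970)) = 1/(-12234 + ((11358 + 24080) + 24970)) = 1/(-12234 + (35438 + 24970)) = 1/(-12234 + 60408) = 1/48174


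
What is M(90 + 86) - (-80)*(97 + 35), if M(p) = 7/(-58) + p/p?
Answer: 612531/58 ≈ 10561.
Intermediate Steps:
M(p) = 51/58 (M(p) = 7*(-1/58) + 1 = -7/58 + 1 = 51/58)
M(90 + 86) - (-80)*(97 + 35) = 51/58 - (-80)*(97 + 35) = 51/58 - (-80)*132 = 51/58 - 1*(-10560) = 51/58 + 10560 = 612531/58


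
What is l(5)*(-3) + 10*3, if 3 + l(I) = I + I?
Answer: 9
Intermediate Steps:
l(I) = -3 + 2*I (l(I) = -3 + (I + I) = -3 + 2*I)
l(5)*(-3) + 10*3 = (-3 + 2*5)*(-3) + 10*3 = (-3 + 10)*(-3) + 30 = 7*(-3) + 30 = -21 + 30 = 9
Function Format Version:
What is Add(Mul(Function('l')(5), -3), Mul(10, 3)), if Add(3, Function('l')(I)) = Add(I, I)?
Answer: 9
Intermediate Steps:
Function('l')(I) = Add(-3, Mul(2, I)) (Function('l')(I) = Add(-3, Add(I, I)) = Add(-3, Mul(2, I)))
Add(Mul(Function('l')(5), -3), Mul(10, 3)) = Add(Mul(Add(-3, Mul(2, 5)), -3), Mul(10, 3)) = Add(Mul(Add(-3, 10), -3), 30) = Add(Mul(7, -3), 30) = Add(-21, 30) = 9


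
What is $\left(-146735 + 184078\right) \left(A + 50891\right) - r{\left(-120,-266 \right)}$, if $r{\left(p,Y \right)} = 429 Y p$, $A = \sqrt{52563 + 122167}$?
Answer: $1886728933 + 37343 \sqrt{174730} \approx 1.9023 \cdot 10^{9}$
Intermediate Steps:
$A = \sqrt{174730} \approx 418.01$
$r{\left(p,Y \right)} = 429 Y p$
$\left(-146735 + 184078\right) \left(A + 50891\right) - r{\left(-120,-266 \right)} = \left(-146735 + 184078\right) \left(\sqrt{174730} + 50891\right) - 429 \left(-266\right) \left(-120\right) = 37343 \left(50891 + \sqrt{174730}\right) - 13693680 = \left(1900422613 + 37343 \sqrt{174730}\right) - 13693680 = 1886728933 + 37343 \sqrt{174730}$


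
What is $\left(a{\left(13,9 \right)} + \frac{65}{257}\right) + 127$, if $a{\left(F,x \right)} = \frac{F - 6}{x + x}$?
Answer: $\frac{590471}{4626} \approx 127.64$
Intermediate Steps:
$a{\left(F,x \right)} = \frac{-6 + F}{2 x}$
$\left(a{\left(13,9 \right)} + \frac{65}{257}\right) + 127 = \left(\frac{-6 + 13}{2 \cdot 9} + \frac{65}{257}\right) + 127 = \left(\frac{1}{2} \cdot \frac{1}{9} \cdot 7 + 65 \cdot \frac{1}{257}\right) + 127 = \left(\frac{7}{18} + \frac{65}{257}\right) + 127 = \frac{2969}{4626} + 127 = \frac{590471}{4626}$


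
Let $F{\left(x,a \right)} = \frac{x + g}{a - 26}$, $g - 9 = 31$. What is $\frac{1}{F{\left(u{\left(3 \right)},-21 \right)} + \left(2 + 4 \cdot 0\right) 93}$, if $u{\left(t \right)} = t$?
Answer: $\frac{47}{8699} \approx 0.0054029$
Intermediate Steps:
$g = 40$ ($g = 9 + 31 = 40$)
$F{\left(x,a \right)} = \frac{40 + x}{-26 + a}$ ($F{\left(x,a \right)} = \frac{x + 40}{a - 26} = \frac{40 + x}{-26 + a}$)
$\frac{1}{F{\left(u{\left(3 \right)},-21 \right)} + \left(2 + 4 \cdot 0\right) 93} = \frac{1}{\frac{40 + 3}{-26 - 21} + \left(2 + 4 \cdot 0\right) 93} = \frac{1}{\frac{1}{-47} \cdot 43 + \left(2 + 0\right) 93} = \frac{1}{\left(- \frac{1}{47}\right) 43 + 2 \cdot 93} = \frac{1}{- \frac{43}{47} + 186} = \frac{1}{\frac{8699}{47}} = \frac{47}{8699}$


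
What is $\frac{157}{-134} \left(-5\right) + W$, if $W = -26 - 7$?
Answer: $- \frac{3637}{134} \approx -27.142$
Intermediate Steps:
$W = -33$
$\frac{157}{-134} \left(-5\right) + W = \frac{157}{-134} \left(-5\right) - 33 = 157 \left(- \frac{1}{134}\right) \left(-5\right) - 33 = \left(- \frac{157}{134}\right) \left(-5\right) - 33 = \frac{785}{134} - 33 = - \frac{3637}{134}$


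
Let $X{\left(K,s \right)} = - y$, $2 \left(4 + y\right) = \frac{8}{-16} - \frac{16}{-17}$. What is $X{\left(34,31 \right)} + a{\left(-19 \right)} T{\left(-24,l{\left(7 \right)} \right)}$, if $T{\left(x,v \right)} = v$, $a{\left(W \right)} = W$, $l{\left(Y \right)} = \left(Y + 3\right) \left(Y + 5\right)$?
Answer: $- \frac{154783}{68} \approx -2276.2$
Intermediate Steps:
$l{\left(Y \right)} = \left(3 + Y\right) \left(5 + Y\right)$
$y = - \frac{257}{68}$ ($y = -4 + \frac{\frac{8}{-16} - \frac{16}{-17}}{2} = -4 + \frac{8 \left(- \frac{1}{16}\right) - - \frac{16}{17}}{2} = -4 + \frac{- \frac{1}{2} + \frac{16}{17}}{2} = -4 + \frac{1}{2} \cdot \frac{15}{34} = -4 + \frac{15}{68} = - \frac{257}{68} \approx -3.7794$)
$X{\left(K,s \right)} = \frac{257}{68}$ ($X{\left(K,s \right)} = \left(-1\right) \left(- \frac{257}{68}\right) = \frac{257}{68}$)
$X{\left(34,31 \right)} + a{\left(-19 \right)} T{\left(-24,l{\left(7 \right)} \right)} = \frac{257}{68} - 19 \left(15 + 7^{2} + 8 \cdot 7\right) = \frac{257}{68} - 19 \left(15 + 49 + 56\right) = \frac{257}{68} - 2280 = - \frac{154783}{68}$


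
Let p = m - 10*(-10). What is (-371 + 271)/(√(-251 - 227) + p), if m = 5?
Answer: -10500/11503 + 100*I*√478/11503 ≈ -0.91281 + 0.19007*I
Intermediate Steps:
p = 105 (p = 5 - 10*(-10) = 5 + 100 = 105)
(-371 + 271)/(√(-251 - 227) + p) = (-371 + 271)/(√(-251 - 227) + 105) = -100/(√(-478) + 105) = -100/(I*√478 + 105) = -100/(105 + I*√478)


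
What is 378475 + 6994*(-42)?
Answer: 84727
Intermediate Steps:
378475 + 6994*(-42) = 378475 - 293748 = 84727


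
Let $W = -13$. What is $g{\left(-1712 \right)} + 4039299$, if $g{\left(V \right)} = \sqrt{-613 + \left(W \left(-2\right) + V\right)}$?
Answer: $4039299 + 11 i \sqrt{19} \approx 4.0393 \cdot 10^{6} + 47.948 i$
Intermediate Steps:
$g{\left(V \right)} = \sqrt{-587 + V}$ ($g{\left(V \right)} = \sqrt{-613 + \left(\left(-13\right) \left(-2\right) + V\right)} = \sqrt{-613 + \left(26 + V\right)} = \sqrt{-587 + V}$)
$g{\left(-1712 \right)} + 4039299 = \sqrt{-587 - 1712} + 4039299 = \sqrt{-2299} + 4039299 = 11 i \sqrt{19} + 4039299 = 4039299 + 11 i \sqrt{19}$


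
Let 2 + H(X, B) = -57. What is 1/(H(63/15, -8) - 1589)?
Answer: -1/1648 ≈ -0.00060680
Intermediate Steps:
H(X, B) = -59 (H(X, B) = -2 - 57 = -59)
1/(H(63/15, -8) - 1589) = 1/(-59 - 1589) = 1/(-1648) = -1/1648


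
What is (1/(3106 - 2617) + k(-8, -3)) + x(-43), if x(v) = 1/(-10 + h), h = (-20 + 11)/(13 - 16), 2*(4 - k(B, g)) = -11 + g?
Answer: 37171/3423 ≈ 10.859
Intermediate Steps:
k(B, g) = 19/2 - g/2 (k(B, g) = 4 - (-11 + g)/2 = 4 + (11/2 - g/2) = 19/2 - g/2)
h = 3 (h = -9/(-3) = -9*(-⅓) = 3)
x(v) = -⅐ (x(v) = 1/(-10 + 3) = 1/(-7) = -⅐)
(1/(3106 - 2617) + k(-8, -3)) + x(-43) = (1/(3106 - 2617) + (19/2 - ½*(-3))) - ⅐ = (1/489 + (19/2 + 3/2)) - ⅐ = (1/489 + 11) - ⅐ = 5380/489 - ⅐ = 37171/3423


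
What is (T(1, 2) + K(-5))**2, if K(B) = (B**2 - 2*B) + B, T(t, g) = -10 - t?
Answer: 361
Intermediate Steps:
K(B) = B**2 - B
(T(1, 2) + K(-5))**2 = ((-10 - 1*1) - 5*(-1 - 5))**2 = ((-10 - 1) - 5*(-6))**2 = (-11 + 30)**2 = 19**2 = 361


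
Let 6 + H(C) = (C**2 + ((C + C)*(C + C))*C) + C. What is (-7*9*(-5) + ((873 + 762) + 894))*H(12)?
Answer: 20084328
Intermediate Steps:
H(C) = -6 + C + C**2 + 4*C**3 (H(C) = -6 + ((C**2 + ((C + C)*(C + C))*C) + C) = -6 + ((C**2 + ((2*C)*(2*C))*C) + C) = -6 + ((C**2 + (4*C**2)*C) + C) = -6 + ((C**2 + 4*C**3) + C) = -6 + (C + C**2 + 4*C**3) = -6 + C + C**2 + 4*C**3)
(-7*9*(-5) + ((873 + 762) + 894))*H(12) = (-7*9*(-5) + ((873 + 762) + 894))*(-6 + 12 + 12**2 + 4*12**3) = (-63*(-5) + (1635 + 894))*(-6 + 12 + 144 + 4*1728) = (315 + 2529)*(-6 + 12 + 144 + 6912) = 2844*7062 = 20084328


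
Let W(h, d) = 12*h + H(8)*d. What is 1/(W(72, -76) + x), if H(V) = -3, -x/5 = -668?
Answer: 1/4432 ≈ 0.00022563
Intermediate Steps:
x = 3340 (x = -5*(-668) = 3340)
W(h, d) = -3*d + 12*h (W(h, d) = 12*h - 3*d = -3*d + 12*h)
1/(W(72, -76) + x) = 1/((-3*(-76) + 12*72) + 3340) = 1/((228 + 864) + 3340) = 1/(1092 + 3340) = 1/4432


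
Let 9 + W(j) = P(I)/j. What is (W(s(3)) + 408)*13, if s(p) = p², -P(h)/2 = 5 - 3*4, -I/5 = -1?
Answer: 46865/9 ≈ 5207.2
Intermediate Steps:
I = 5 (I = -5*(-1) = 5)
P(h) = 14 (P(h) = -2*(5 - 3*4) = -2*(5 - 12) = -2*(-7) = 14)
W(j) = -9 + 14/j
(W(s(3)) + 408)*13 = ((-9 + 14/(3²)) + 408)*13 = ((-9 + 14/9) + 408)*13 = (-67/9 + 408)*13 = (3605/9)*13 = 46865/9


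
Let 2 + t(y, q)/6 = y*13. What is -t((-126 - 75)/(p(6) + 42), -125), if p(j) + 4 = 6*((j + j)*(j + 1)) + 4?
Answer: 285/7 ≈ 40.714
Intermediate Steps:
p(j) = 12*j*(1 + j) (p(j) = -4 + (6*((j + j)*(j + 1)) + 4) = -4 + (6*((2*j)*(1 + j)) + 4) = -4 + (6*(2*j*(1 + j)) + 4) = -4 + (12*j*(1 + j) + 4) = -4 + (4 + 12*j*(1 + j)) = 12*j*(1 + j))
t(y, q) = -12 + 78*y (t(y, q) = -12 + 6*(y*13) = -12 + 6*(13*y) = -12 + 78*y)
-t((-126 - 75)/(p(6) + 42), -125) = -(-12 + 78*((-126 - 75)/(12*6*(1 + 6) + 42))) = -(-12 + 78*(-201/(12*6*7 + 42))) = -(-12 + 78*(-201/(504 + 42))) = -(-12 + 78*(-201/546)) = -(-12 + 78*(-201*1/546)) = -(-12 + 78*(-67/182)) = -(-12 - 201/7) = -1*(-285/7) = 285/7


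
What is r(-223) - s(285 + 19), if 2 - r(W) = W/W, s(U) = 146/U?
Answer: 79/152 ≈ 0.51974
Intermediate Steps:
r(W) = 1 (r(W) = 2 - W/W = 2 - 1*1 = 2 - 1 = 1)
r(-223) - s(285 + 19) = 1 - 146/(285 + 19) = 1 - 146/304 = 1 - 1*73/152 = 1 - 73/152 = 79/152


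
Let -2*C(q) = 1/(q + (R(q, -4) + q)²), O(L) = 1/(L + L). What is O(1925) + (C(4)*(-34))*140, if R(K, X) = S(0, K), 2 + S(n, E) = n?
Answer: 572688/1925 ≈ 297.50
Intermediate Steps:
S(n, E) = -2 + n
R(K, X) = -2 (R(K, X) = -2 + 0 = -2)
O(L) = 1/(2*L)
C(q) = -1/(2*(q + (-2 + q)²))
O(1925) + (C(4)*(-34))*140 = (½)/1925 + (-1/(2*4 + 2*(-2 + 4)²)*(-34))*140 = (½)*(1/1925) + (-1/(8 + 2*2²)*(-34))*140 = 1/3850 + (-1/(8 + 2*4)*(-34))*140 = 1/3850 + (-1/(8 + 8)*(-34))*140 = 1/3850 + (-1/16*(-34))*140 = 1/3850 + (-1*1/16*(-34))*140 = 1/3850 - 1/16*(-34)*140 = 1/3850 + (17/8)*140 = 1/3850 + 595/2 = 572688/1925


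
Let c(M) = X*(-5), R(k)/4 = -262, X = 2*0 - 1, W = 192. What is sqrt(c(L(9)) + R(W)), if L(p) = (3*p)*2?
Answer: I*sqrt(1043) ≈ 32.296*I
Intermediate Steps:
X = -1 (X = 0 - 1 = -1)
R(k) = -1048 (R(k) = 4*(-262) = -1048)
L(p) = 6*p
c(M) = 5 (c(M) = -1*(-5) = 5)
sqrt(c(L(9)) + R(W)) = sqrt(5 - 1048) = sqrt(-1043) = I*sqrt(1043)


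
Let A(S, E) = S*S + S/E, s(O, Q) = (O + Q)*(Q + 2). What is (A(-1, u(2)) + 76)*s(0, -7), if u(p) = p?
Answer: 5355/2 ≈ 2677.5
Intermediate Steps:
s(O, Q) = (2 + Q)*(O + Q) (s(O, Q) = (O + Q)*(2 + Q) = (2 + Q)*(O + Q))
A(S, E) = S² + S/E
(A(-1, u(2)) + 76)*s(0, -7) = (((-1)² - 1/2) + 76)*((-7)² + 2*0 + 2*(-7) + 0*(-7)) = ((1 - 1*½) + 76)*(49 + 0 - 14 + 0) = ((1 - ½) + 76)*35 = (½ + 76)*35 = (153/2)*35 = 5355/2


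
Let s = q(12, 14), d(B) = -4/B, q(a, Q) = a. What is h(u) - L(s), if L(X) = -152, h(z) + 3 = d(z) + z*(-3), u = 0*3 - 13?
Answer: 2448/13 ≈ 188.31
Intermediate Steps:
u = -13 (u = 0 - 13 = -13)
h(z) = -3 - 4/z - 3*z (h(z) = -3 + (-4/z + z*(-3)) = -3 + (-4/z - 3*z) = -3 - 4/z - 3*z)
s = 12
h(u) - L(s) = (-3 - 4/(-13) - 3*(-13)) - 1*(-152) = (-3 - 4*(-1/13) + 39) + 152 = (-3 + 4/13 + 39) + 152 = 472/13 + 152 = 2448/13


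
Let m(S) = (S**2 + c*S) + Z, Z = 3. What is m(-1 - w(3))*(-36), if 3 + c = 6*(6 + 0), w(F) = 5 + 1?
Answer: 6444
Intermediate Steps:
w(F) = 6
c = 33 (c = -3 + 6*(6 + 0) = -3 + 6*6 = -3 + 36 = 33)
m(S) = 3 + S**2 + 33*S (m(S) = (S**2 + 33*S) + 3 = 3 + S**2 + 33*S)
m(-1 - w(3))*(-36) = (3 + (-1 - 1*6)**2 + 33*(-1 - 1*6))*(-36) = (3 + (-1 - 6)**2 + 33*(-1 - 6))*(-36) = (3 + (-7)**2 + 33*(-7))*(-36) = (3 + 49 - 231)*(-36) = -179*(-36) = 6444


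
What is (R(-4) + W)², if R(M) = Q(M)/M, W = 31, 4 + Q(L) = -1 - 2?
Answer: 17161/16 ≈ 1072.6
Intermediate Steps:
Q(L) = -7 (Q(L) = -4 + (-1 - 2) = -4 - 3 = -7)
R(M) = -7/M
(R(-4) + W)² = (-7/(-4) + 31)² = (-7*(-¼) + 31)² = (7/4 + 31)² = (131/4)² = 17161/16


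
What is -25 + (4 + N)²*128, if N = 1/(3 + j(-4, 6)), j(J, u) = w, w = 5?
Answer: 2153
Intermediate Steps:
j(J, u) = 5
N = ⅛ (N = 1/(3 + 5) = 1/8 = ⅛ ≈ 0.12500)
-25 + (4 + N)²*128 = -25 + (4 + ⅛)²*128 = -25 + (33/8)²*128 = -25 + (1089/64)*128 = -25 + 2178 = 2153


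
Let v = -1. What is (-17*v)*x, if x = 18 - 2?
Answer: 272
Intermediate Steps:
x = 16
(-17*v)*x = -17*(-1)*16 = 17*16 = 272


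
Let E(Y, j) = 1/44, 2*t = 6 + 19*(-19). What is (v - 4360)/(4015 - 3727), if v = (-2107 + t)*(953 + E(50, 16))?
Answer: -191975557/25344 ≈ -7574.8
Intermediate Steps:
t = -355/2 (t = (6 + 19*(-19))/2 = (6 - 361)/2 = (1/2)*(-355) = -355/2 ≈ -177.50)
E(Y, j) = 1/44
v = -191591877/88 (v = (-2107 - 355/2)*(953 + 1/44) = -4569/2*41933/44 = -191591877/88 ≈ -2.1772e+6)
(v - 4360)/(4015 - 3727) = (-191591877/88 - 4360)/(4015 - 3727) = -191975557/88/288 = -191975557/88*1/288 = -191975557/25344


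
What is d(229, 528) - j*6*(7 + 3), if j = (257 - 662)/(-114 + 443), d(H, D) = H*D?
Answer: 39804348/329 ≈ 1.2099e+5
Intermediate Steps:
d(H, D) = D*H
j = -405/329 ≈ -1.2310
d(229, 528) - j*6*(7 + 3) = 528*229 - (-405)*6*(7 + 3)/329 = 120912 - (-405)*6*10/329 = 120912 - (-405)*60/329 = 120912 - 1*(-24300/329) = 120912 + 24300/329 = 39804348/329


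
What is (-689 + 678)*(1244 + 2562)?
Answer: -41866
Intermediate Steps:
(-689 + 678)*(1244 + 2562) = -11*3806 = -41866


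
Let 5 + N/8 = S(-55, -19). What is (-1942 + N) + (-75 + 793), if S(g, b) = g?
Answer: -1704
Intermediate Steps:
N = -480 (N = -40 + 8*(-55) = -40 - 440 = -480)
(-1942 + N) + (-75 + 793) = (-1942 - 480) + (-75 + 793) = -2422 + 718 = -1704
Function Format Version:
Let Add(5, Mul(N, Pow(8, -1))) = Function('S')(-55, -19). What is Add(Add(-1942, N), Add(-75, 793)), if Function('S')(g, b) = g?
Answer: -1704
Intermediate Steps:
N = -480 (N = Add(-40, Mul(8, -55)) = Add(-40, -440) = -480)
Add(Add(-1942, N), Add(-75, 793)) = Add(Add(-1942, -480), Add(-75, 793)) = Add(-2422, 718) = -1704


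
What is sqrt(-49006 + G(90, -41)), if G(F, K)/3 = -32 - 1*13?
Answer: I*sqrt(49141) ≈ 221.68*I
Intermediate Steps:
G(F, K) = -135 (G(F, K) = 3*(-32 - 1*13) = 3*(-32 - 13) = 3*(-45) = -135)
sqrt(-49006 + G(90, -41)) = sqrt(-49006 - 135) = sqrt(-49141) = I*sqrt(49141)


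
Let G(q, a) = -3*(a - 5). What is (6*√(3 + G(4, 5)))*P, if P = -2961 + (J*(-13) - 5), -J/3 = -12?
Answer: -20604*√3 ≈ -35687.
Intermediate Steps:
J = 36 (J = -3*(-12) = 36)
G(q, a) = 15 - 3*a (G(q, a) = -3*(-5 + a) = 15 - 3*a)
P = -3434 (P = -2961 + (36*(-13) - 5) = -2961 + (-468 - 5) = -2961 - 473 = -3434)
(6*√(3 + G(4, 5)))*P = (6*√(3 + (15 - 3*5)))*(-3434) = (6*√(3 + (15 - 15)))*(-3434) = (6*√(3 + 0))*(-3434) = (6*√3)*(-3434) = -20604*√3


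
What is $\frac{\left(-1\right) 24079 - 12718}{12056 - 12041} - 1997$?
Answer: $- \frac{66752}{15} \approx -4450.1$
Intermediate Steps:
$\frac{\left(-1\right) 24079 - 12718}{12056 - 12041} - 1997 = \frac{-24079 - 12718}{15} - 1997 = \left(-36797\right) \frac{1}{15} - 1997 = - \frac{36797}{15} - 1997 = - \frac{66752}{15}$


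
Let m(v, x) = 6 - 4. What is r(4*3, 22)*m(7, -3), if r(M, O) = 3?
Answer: 6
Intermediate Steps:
m(v, x) = 2
r(4*3, 22)*m(7, -3) = 3*2 = 6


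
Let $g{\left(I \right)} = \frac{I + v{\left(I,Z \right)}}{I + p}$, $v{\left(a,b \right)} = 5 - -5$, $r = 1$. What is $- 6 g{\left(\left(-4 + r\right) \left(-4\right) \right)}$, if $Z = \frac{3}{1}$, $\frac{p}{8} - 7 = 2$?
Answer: $- \frac{11}{7} \approx -1.5714$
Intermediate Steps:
$p = 72$ ($p = 56 + 8 \cdot 2 = 56 + 16 = 72$)
$Z = 3$ ($Z = 3 \cdot 1 = 3$)
$v{\left(a,b \right)} = 10$ ($v{\left(a,b \right)} = 5 + 5 = 10$)
$g{\left(I \right)} = \frac{10 + I}{72 + I}$ ($g{\left(I \right)} = \frac{I + 10}{I + 72} = \frac{10 + I}{72 + I}$)
$- 6 g{\left(\left(-4 + r\right) \left(-4\right) \right)} = - 6 \frac{10 + \left(-4 + 1\right) \left(-4\right)}{72 + \left(-4 + 1\right) \left(-4\right)} = - 6 \frac{10 - -12}{72 - -12} = - 6 \frac{10 + 12}{72 + 12} = - 6 \cdot \frac{1}{84} \cdot 22 = \left(-6\right) \frac{11}{42} = - \frac{11}{7}$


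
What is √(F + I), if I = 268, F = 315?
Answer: √583 ≈ 24.145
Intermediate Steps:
√(F + I) = √(315 + 268) = √583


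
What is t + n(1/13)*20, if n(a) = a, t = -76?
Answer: -968/13 ≈ -74.462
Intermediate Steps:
t + n(1/13)*20 = -76 + (1/13)*20 = -76 + 20/13 = -968/13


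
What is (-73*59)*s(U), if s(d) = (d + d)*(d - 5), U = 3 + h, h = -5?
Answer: -120596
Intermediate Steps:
U = -2 (U = 3 - 5 = -2)
s(d) = 2*d*(-5 + d) (s(d) = (2*d)*(-5 + d) = 2*d*(-5 + d))
(-73*59)*s(U) = (-73*59)*(2*(-2)*(-5 - 2)) = -8614*(-2)*(-7) = -4307*28 = -120596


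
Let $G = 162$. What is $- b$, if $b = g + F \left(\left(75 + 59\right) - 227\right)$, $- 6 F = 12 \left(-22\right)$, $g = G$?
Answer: $3930$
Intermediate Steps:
$g = 162$
$F = 44$ ($F = - \frac{12 \left(-22\right)}{6} = \left(- \frac{1}{6}\right) \left(-264\right) = 44$)
$b = -3930$ ($b = 162 + 44 \left(\left(75 + 59\right) - 227\right) = 162 + 44 \left(134 - 227\right) = 162 + 44 \left(-93\right) = 162 - 4092 = -3930$)
$- b = \left(-1\right) \left(-3930\right) = 3930$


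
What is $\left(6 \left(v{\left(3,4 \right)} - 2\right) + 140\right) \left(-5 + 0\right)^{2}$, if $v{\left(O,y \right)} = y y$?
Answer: $5600$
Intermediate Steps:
$v{\left(O,y \right)} = y^{2}$
$\left(6 \left(v{\left(3,4 \right)} - 2\right) + 140\right) \left(-5 + 0\right)^{2} = \left(6 \left(4^{2} - 2\right) + 140\right) \left(-5 + 0\right)^{2} = \left(6 \left(16 - 2\right) + 140\right) \left(-5\right)^{2} = \left(6 \cdot 14 + 140\right) 25 = \left(84 + 140\right) 25 = 224 \cdot 25 = 5600$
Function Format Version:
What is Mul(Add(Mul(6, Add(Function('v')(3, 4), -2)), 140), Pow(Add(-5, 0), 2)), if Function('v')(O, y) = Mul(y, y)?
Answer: 5600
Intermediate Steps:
Function('v')(O, y) = Pow(y, 2)
Mul(Add(Mul(6, Add(Function('v')(3, 4), -2)), 140), Pow(Add(-5, 0), 2)) = Mul(Add(Mul(6, Add(Pow(4, 2), -2)), 140), Pow(Add(-5, 0), 2)) = Mul(Add(Mul(6, Add(16, -2)), 140), Pow(-5, 2)) = Mul(Add(Mul(6, 14), 140), 25) = Mul(Add(84, 140), 25) = Mul(224, 25) = 5600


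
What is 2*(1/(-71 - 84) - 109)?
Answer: -33792/155 ≈ -218.01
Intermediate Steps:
2*(1/(-71 - 84) - 109) = 2*(1/(-155) - 109) = 2*(-1/155 - 109) = 2*(-16896/155) = -33792/155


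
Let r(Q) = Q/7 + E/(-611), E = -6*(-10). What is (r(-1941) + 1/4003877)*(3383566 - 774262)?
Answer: -12394412023239861360/17124581929 ≈ -7.2378e+8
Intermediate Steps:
E = 60
r(Q) = -60/611 + Q/7 (r(Q) = Q/7 + 60/(-611) = Q*(⅐) + 60*(-1/611) = Q/7 - 60/611 = -60/611 + Q/7)
(r(-1941) + 1/4003877)*(3383566 - 774262) = ((-60/611 + (⅐)*(-1941)) + 1/4003877)*(3383566 - 774262) = ((-60/611 - 1941/7) + 1/4003877)*2609304 = (-1186371/4277 + 1/4003877)*2609304 = -4750083556090/17124581929*2609304 = -12394412023239861360/17124581929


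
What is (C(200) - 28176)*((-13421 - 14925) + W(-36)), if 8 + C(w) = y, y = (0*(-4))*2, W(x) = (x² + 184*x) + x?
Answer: 950082640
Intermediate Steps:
W(x) = x² + 185*x
y = 0 (y = 0*2 = 0)
C(w) = -8 (C(w) = -8 + 0 = -8)
(C(200) - 28176)*((-13421 - 14925) + W(-36)) = (-8 - 28176)*((-13421 - 14925) - 36*(185 - 36)) = -28184*(-28346 - 36*149) = -28184*(-28346 - 5364) = -28184*(-33710) = 950082640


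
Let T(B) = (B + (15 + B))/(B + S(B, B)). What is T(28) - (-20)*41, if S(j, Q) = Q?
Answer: 45991/56 ≈ 821.27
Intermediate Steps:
T(B) = (15 + 2*B)/(2*B) (T(B) = (B + (15 + B))/(B + B) = (15 + 2*B)/((2*B)) = (15 + 2*B)*(1/(2*B)) = (15 + 2*B)/(2*B))
T(28) - (-20)*41 = (15/2 + 28)/28 - (-20)*41 = (1/28)*(71/2) - 1*(-820) = 71/56 + 820 = 45991/56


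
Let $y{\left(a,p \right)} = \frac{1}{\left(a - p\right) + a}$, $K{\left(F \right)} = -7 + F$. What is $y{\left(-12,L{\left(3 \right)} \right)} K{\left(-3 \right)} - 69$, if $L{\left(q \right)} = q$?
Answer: $- \frac{1853}{27} \approx -68.63$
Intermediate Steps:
$y{\left(a,p \right)} = \frac{1}{- p + 2 a}$
$y{\left(-12,L{\left(3 \right)} \right)} K{\left(-3 \right)} - 69 = \frac{-7 - 3}{\left(-1\right) 3 + 2 \left(-12\right)} - 69 = \frac{1}{-3 - 24} \left(-10\right) - 69 = \frac{1}{-27} \left(-10\right) - 69 = \left(- \frac{1}{27}\right) \left(-10\right) - 69 = \frac{10}{27} - 69 = - \frac{1853}{27}$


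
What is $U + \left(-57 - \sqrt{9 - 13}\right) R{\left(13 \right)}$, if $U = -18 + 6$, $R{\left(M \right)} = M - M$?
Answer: $-12$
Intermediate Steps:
$R{\left(M \right)} = 0$
$U = -12$
$U + \left(-57 - \sqrt{9 - 13}\right) R{\left(13 \right)} = -12 + \left(-57 - \sqrt{9 - 13}\right) 0 = -12 + \left(-57 - \sqrt{-4}\right) 0 = -12 + \left(-57 - 2 i\right) 0 = -12 + 0 = -12$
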